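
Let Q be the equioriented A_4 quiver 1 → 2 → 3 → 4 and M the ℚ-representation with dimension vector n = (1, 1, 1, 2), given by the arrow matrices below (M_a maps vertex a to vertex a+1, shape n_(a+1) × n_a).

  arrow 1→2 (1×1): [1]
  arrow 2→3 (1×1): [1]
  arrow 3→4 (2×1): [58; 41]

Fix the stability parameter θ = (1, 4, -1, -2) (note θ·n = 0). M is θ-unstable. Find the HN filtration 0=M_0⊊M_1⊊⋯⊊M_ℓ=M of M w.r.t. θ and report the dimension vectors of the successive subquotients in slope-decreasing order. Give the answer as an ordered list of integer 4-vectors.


Interval decomposition of M: I[1,4], I[4,4].
HN type (ℓ=2): μ^(1)=1/2; μ^(2)=-2

((1, 1, 1, 1); (0, 0, 0, 1))


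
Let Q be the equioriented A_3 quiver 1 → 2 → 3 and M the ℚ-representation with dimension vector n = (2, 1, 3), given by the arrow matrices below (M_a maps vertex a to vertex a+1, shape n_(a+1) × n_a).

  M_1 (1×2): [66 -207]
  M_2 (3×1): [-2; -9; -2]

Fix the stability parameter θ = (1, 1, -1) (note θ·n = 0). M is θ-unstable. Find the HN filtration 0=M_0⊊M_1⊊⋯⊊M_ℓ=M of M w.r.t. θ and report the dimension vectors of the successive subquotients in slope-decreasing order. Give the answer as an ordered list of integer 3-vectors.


Via rank(M_{q-1}∘⋯∘M_p): M ≅ I[1,1], I[1,3], I[3,3]^2.
μ_θ-semistable layers: μ^(1)=1; μ^(2)=1/3; μ^(3)=-1

((1, 0, 0); (1, 1, 1); (0, 0, 2))


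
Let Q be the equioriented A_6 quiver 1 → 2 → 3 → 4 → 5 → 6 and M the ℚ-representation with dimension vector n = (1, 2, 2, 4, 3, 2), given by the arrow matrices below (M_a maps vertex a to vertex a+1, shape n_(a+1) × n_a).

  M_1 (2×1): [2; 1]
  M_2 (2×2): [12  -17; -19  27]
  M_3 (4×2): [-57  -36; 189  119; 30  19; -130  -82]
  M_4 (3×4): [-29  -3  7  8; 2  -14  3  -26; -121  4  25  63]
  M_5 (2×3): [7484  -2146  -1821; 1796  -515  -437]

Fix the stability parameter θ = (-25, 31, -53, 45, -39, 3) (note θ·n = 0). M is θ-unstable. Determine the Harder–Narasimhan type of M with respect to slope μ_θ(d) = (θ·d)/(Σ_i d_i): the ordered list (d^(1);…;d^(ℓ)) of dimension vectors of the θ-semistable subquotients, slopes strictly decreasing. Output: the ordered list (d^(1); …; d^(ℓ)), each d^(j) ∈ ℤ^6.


Via rank(M_{q-1}∘⋯∘M_p): M ≅ I[1,6], I[2,6], I[4,4], I[4,5].
μ_θ-semistable layers: μ^(1)=45; μ^(2)=3; μ^(3)=-11; μ^(4)=-25

((0, 0, 0, 1, 0, 0); (0, 0, 0, 3, 3, 2); (0, 2, 2, 0, 0, 0); (1, 0, 0, 0, 0, 0))


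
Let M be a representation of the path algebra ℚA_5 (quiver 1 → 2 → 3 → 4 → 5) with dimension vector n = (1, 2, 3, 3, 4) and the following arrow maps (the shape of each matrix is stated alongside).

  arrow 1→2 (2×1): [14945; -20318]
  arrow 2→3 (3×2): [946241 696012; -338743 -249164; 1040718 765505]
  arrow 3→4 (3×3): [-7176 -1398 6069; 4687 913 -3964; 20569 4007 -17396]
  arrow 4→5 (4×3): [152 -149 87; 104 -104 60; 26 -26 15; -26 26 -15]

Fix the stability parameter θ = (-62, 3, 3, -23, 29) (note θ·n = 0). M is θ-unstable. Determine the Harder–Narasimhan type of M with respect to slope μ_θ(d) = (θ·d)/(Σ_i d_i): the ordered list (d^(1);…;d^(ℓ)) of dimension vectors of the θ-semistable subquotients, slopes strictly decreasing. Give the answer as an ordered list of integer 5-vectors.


Via rank(M_{q-1}∘⋯∘M_p): M ≅ I[1,5], I[2,3], I[3,4], I[4,5], I[5,5]^2.
μ_θ-semistable layers: μ^(1)=29; μ^(2)=3; μ^(3)=-17/3; μ^(4)=-10; μ^(5)=-23; μ^(6)=-62

((0, 0, 0, 0, 4); (0, 1, 1, 0, 0); (0, 1, 1, 1, 0); (0, 0, 1, 1, 0); (0, 0, 0, 1, 0); (1, 0, 0, 0, 0))


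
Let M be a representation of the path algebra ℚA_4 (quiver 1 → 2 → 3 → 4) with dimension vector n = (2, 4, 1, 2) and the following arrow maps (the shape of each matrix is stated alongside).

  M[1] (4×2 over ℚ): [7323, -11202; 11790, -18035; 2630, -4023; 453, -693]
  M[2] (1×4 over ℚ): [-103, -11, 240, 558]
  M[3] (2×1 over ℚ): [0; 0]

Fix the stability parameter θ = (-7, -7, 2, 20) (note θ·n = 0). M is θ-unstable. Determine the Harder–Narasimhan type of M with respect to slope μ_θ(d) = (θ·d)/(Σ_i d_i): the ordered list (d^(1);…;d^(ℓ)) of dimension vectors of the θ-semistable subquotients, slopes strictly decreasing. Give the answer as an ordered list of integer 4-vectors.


Barcode: M ≅ I[1,2], I[1,3], I[2,2]^2, I[4,4]^2. HN layers by μ_θ (3 steps, strictly decreasing):
  μ^(1)=20; μ^(2)=2; μ^(3)=-7

((0, 0, 0, 2); (0, 0, 1, 0); (2, 4, 0, 0))


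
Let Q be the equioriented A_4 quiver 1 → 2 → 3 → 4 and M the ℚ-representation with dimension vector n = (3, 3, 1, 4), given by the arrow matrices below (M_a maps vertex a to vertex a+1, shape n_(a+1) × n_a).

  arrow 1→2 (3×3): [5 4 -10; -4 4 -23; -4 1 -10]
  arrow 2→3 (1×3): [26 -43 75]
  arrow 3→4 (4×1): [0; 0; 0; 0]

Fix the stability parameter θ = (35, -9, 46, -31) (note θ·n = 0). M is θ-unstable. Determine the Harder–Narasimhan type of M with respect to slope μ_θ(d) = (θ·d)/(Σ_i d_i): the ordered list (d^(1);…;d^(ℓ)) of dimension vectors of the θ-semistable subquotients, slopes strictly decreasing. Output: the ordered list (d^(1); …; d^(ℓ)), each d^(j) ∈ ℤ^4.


Barcode: M ≅ I[1,2]^2, I[1,3], I[4,4]^4. HN layers by μ_θ (3 steps, strictly decreasing):
  μ^(1)=46; μ^(2)=13; μ^(3)=-31

((0, 0, 1, 0); (3, 3, 0, 0); (0, 0, 0, 4))


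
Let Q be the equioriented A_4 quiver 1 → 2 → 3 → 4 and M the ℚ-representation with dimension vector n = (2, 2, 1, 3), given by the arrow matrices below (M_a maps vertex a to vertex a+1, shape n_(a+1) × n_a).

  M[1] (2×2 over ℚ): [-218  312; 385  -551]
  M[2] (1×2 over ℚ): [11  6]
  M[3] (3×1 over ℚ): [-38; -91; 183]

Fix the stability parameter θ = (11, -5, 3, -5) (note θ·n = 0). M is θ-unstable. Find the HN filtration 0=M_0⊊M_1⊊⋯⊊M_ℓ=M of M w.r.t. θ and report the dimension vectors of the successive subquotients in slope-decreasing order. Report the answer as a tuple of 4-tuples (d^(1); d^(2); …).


Via rank(M_{q-1}∘⋯∘M_p): M ≅ I[1,2], I[1,4], I[4,4]^2.
μ_θ-semistable layers: μ^(1)=3; μ^(2)=1; μ^(3)=-5

((1, 1, 0, 0); (1, 1, 1, 1); (0, 0, 0, 2))


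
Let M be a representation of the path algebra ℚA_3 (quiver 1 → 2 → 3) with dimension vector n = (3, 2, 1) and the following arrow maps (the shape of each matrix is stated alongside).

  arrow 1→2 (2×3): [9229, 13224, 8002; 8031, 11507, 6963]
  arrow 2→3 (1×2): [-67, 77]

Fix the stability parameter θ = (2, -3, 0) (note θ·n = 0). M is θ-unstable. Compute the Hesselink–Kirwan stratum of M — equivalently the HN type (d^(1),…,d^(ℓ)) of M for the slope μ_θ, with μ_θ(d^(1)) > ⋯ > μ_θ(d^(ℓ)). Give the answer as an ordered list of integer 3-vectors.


Via rank(M_{q-1}∘⋯∘M_p): M ≅ I[1,1], I[1,2], I[1,3].
μ_θ-semistable layers: μ^(1)=2; μ^(2)=0; μ^(3)=-1/2

((1, 0, 0); (0, 0, 1); (2, 2, 0))


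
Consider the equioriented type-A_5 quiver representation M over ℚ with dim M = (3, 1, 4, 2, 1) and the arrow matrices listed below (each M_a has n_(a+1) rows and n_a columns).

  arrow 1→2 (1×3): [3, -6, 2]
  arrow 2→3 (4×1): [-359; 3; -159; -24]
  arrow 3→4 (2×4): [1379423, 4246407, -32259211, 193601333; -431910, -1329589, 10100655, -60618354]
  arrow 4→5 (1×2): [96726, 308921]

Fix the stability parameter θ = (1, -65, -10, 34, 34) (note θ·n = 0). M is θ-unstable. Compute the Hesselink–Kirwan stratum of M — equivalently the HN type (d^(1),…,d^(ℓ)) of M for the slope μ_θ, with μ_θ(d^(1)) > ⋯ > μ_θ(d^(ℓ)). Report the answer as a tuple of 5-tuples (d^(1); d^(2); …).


Interval decomposition of M: I[1,1]^2, I[1,4], I[3,3]^2, I[3,5].
HN type (ℓ=4): μ^(1)=34; μ^(2)=1; μ^(3)=-10; μ^(4)=-32

((0, 0, 0, 2, 1); (2, 0, 0, 0, 0); (0, 0, 4, 0, 0); (1, 1, 0, 0, 0))


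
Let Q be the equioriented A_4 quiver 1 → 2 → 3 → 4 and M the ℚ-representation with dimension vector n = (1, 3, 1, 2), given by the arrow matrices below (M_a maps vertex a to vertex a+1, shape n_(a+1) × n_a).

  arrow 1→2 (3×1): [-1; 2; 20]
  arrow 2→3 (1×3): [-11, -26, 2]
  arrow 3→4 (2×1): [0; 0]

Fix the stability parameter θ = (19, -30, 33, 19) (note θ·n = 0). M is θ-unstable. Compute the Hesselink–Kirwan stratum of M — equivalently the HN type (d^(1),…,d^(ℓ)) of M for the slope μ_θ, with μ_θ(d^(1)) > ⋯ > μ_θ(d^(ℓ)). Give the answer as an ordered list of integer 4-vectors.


Barcode: M ≅ I[1,3], I[2,2]^2, I[4,4]^2. HN layers by μ_θ (4 steps, strictly decreasing):
  μ^(1)=33; μ^(2)=19; μ^(3)=-11/2; μ^(4)=-30

((0, 0, 1, 0); (0, 0, 0, 2); (1, 1, 0, 0); (0, 2, 0, 0))


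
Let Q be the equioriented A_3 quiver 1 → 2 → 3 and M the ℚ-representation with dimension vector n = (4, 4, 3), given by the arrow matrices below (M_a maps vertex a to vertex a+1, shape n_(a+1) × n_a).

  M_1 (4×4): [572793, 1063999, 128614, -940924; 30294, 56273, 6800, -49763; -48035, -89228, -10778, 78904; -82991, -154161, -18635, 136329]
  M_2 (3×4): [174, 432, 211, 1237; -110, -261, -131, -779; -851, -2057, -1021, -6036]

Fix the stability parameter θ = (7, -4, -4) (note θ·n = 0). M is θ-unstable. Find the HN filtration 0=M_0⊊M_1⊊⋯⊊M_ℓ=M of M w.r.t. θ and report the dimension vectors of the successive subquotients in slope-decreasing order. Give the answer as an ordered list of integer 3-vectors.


Via rank(M_{q-1}∘⋯∘M_p): M ≅ I[1,2], I[1,3]^3.
μ_θ-semistable layers: μ^(1)=3/2; μ^(2)=-1/3

((1, 1, 0); (3, 3, 3))


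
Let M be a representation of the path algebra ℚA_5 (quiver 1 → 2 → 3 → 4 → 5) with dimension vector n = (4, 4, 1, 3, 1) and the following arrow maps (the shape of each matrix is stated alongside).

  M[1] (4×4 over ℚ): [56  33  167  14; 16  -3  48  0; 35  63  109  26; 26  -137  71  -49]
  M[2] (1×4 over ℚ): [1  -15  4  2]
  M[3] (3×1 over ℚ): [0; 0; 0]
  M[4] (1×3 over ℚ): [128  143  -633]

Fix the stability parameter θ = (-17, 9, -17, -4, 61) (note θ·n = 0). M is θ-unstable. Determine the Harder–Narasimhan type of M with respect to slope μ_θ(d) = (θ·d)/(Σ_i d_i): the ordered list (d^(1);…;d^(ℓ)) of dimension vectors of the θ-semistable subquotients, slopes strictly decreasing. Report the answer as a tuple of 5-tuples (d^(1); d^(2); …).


Via rank(M_{q-1}∘⋯∘M_p): M ≅ I[1,2]^3, I[1,3], I[4,4]^2, I[4,5].
μ_θ-semistable layers: μ^(1)=61; μ^(2)=9; μ^(3)=-4; μ^(4)=-17

((0, 0, 0, 0, 1); (0, 3, 0, 0, 0); (0, 1, 1, 3, 0); (4, 0, 0, 0, 0))


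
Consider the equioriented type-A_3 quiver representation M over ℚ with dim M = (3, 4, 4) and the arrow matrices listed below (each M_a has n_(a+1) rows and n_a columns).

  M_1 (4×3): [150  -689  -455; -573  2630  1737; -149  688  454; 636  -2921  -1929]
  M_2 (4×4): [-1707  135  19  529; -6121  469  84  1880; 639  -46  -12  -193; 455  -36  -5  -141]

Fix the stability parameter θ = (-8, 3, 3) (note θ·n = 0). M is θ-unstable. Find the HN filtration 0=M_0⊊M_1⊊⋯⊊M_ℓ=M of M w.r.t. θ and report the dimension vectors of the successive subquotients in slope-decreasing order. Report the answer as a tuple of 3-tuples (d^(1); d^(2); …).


Interval decomposition of M: I[1,3]^3, I[2,3].
HN type (ℓ=2): μ^(1)=3; μ^(2)=-8

((0, 4, 4); (3, 0, 0))


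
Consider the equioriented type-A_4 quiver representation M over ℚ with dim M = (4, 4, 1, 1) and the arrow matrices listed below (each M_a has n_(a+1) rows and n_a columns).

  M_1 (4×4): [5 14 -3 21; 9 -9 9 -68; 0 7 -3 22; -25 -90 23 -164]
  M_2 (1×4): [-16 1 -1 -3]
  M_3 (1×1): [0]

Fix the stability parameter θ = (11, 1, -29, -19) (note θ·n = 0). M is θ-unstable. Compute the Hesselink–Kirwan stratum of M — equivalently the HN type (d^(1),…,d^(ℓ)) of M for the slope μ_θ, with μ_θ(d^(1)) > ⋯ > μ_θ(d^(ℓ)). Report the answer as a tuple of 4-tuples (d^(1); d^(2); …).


Barcode: M ≅ I[1,2]^3, I[1,3], I[4,4]. HN layers by μ_θ (3 steps, strictly decreasing):
  μ^(1)=6; μ^(2)=-17/3; μ^(3)=-19

((3, 3, 0, 0); (1, 1, 1, 0); (0, 0, 0, 1))


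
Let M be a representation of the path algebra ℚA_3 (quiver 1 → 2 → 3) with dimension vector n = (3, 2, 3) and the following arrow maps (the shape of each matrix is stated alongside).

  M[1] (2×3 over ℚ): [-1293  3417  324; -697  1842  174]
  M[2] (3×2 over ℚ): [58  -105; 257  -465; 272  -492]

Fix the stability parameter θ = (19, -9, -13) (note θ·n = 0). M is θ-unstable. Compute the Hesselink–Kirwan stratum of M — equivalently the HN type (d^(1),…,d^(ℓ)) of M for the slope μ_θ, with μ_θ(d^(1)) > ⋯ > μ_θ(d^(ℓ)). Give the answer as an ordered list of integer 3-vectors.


Barcode: M ≅ I[1,1], I[1,3]^2, I[3,3]. HN layers by μ_θ (3 steps, strictly decreasing):
  μ^(1)=19; μ^(2)=-1; μ^(3)=-13

((1, 0, 0); (2, 2, 2); (0, 0, 1))


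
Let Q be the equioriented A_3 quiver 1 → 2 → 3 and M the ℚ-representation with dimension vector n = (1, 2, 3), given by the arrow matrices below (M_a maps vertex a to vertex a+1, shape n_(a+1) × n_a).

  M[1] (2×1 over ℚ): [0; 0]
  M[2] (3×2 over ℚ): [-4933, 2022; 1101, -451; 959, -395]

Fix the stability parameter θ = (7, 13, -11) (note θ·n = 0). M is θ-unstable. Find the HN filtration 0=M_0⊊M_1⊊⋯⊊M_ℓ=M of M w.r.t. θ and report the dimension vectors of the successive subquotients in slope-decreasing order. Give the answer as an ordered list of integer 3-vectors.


Via rank(M_{q-1}∘⋯∘M_p): M ≅ I[1,1], I[2,3]^2, I[3,3].
μ_θ-semistable layers: μ^(1)=7; μ^(2)=1; μ^(3)=-11

((1, 0, 0); (0, 2, 2); (0, 0, 1))


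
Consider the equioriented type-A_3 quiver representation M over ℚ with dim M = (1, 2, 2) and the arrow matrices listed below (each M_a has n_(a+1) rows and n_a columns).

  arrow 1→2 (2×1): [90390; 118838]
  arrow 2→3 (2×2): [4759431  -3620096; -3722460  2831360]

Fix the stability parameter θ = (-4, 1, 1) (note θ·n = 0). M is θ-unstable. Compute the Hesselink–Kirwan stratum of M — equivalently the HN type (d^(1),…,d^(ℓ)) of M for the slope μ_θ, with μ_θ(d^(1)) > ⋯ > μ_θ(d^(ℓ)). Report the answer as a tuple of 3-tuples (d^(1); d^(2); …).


Via rank(M_{q-1}∘⋯∘M_p): M ≅ I[1,3], I[2,2], I[3,3].
μ_θ-semistable layers: μ^(1)=1; μ^(2)=-4

((0, 2, 2); (1, 0, 0))


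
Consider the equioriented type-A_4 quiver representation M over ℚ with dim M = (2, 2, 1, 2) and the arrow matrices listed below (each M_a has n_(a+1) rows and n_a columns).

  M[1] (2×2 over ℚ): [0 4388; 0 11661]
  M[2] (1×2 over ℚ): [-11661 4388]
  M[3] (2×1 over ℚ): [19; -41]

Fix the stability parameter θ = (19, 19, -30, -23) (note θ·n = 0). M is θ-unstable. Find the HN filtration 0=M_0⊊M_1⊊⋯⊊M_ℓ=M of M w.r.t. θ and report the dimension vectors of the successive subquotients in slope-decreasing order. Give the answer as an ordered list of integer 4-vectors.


Barcode: M ≅ I[1,1], I[1,2], I[2,4], I[4,4]. HN layers by μ_θ (3 steps, strictly decreasing):
  μ^(1)=19; μ^(2)=-34/3; μ^(3)=-23

((2, 1, 0, 0); (0, 1, 1, 1); (0, 0, 0, 1))


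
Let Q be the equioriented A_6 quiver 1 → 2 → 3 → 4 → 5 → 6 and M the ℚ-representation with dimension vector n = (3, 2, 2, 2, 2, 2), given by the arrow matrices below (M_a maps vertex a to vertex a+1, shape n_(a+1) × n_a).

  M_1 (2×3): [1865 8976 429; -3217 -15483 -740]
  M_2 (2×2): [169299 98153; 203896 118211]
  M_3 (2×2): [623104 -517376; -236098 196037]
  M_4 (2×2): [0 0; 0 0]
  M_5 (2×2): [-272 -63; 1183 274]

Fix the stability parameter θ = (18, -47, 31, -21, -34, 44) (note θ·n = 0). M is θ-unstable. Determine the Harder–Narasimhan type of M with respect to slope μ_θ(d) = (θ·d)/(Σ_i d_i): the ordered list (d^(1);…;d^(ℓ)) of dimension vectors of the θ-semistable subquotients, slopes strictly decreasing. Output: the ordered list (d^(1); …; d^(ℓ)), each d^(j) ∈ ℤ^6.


Interval decomposition of M: I[1,1], I[1,3], I[1,4], I[4,4], I[5,6]^2.
HN type (ℓ=7): μ^(1)=44; μ^(2)=31; μ^(3)=18; μ^(4)=5; μ^(5)=-29/2; μ^(6)=-21; μ^(7)=-34

((0, 0, 0, 0, 0, 2); (0, 0, 1, 0, 0, 0); (1, 0, 0, 0, 0, 0); (0, 0, 1, 1, 0, 0); (2, 2, 0, 0, 0, 0); (0, 0, 0, 1, 0, 0); (0, 0, 0, 0, 2, 0))


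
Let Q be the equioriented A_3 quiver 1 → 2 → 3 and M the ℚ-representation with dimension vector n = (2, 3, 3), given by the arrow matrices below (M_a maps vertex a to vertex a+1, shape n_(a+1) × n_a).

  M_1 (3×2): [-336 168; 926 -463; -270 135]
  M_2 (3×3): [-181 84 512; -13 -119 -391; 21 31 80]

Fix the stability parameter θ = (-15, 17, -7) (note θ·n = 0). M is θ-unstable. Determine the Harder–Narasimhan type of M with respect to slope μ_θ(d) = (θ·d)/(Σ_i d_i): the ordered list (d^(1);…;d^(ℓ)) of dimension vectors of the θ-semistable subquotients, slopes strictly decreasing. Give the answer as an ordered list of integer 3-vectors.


Via rank(M_{q-1}∘⋯∘M_p): M ≅ I[1,1], I[1,3], I[2,3]^2.
μ_θ-semistable layers: μ^(1)=5; μ^(2)=-15

((0, 3, 3); (2, 0, 0))


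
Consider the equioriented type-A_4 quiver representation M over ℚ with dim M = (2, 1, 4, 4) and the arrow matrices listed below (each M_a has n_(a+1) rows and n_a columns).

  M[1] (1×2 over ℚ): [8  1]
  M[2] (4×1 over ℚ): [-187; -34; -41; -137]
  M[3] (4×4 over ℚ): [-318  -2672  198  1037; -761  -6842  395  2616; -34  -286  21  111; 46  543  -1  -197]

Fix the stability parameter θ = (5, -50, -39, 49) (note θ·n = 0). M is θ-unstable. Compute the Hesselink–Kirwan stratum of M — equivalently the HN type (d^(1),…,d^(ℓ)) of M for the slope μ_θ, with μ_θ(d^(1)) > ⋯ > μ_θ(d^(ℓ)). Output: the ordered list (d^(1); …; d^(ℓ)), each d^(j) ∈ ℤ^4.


Barcode: M ≅ I[1,1], I[1,4], I[3,4]^3. HN layers by μ_θ (4 steps, strictly decreasing):
  μ^(1)=49; μ^(2)=5; μ^(3)=-28; μ^(4)=-39

((0, 0, 0, 4); (1, 0, 0, 0); (1, 1, 1, 0); (0, 0, 3, 0))


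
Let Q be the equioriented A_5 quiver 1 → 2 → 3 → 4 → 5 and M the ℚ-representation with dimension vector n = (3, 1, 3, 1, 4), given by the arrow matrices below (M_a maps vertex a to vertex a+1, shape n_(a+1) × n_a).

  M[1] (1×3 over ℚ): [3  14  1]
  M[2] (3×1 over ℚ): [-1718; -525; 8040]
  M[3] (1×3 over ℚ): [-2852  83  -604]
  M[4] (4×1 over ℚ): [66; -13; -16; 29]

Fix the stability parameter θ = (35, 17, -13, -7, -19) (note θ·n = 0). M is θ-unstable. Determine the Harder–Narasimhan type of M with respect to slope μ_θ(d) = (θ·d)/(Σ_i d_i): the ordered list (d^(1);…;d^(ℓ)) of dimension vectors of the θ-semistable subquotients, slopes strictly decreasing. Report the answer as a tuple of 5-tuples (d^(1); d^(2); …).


Barcode: M ≅ I[1,1]^2, I[1,5], I[3,3]^2, I[5,5]^3. HN layers by μ_θ (4 steps, strictly decreasing):
  μ^(1)=35; μ^(2)=13/5; μ^(3)=-13; μ^(4)=-19

((2, 0, 0, 0, 0); (1, 1, 1, 1, 1); (0, 0, 2, 0, 0); (0, 0, 0, 0, 3))


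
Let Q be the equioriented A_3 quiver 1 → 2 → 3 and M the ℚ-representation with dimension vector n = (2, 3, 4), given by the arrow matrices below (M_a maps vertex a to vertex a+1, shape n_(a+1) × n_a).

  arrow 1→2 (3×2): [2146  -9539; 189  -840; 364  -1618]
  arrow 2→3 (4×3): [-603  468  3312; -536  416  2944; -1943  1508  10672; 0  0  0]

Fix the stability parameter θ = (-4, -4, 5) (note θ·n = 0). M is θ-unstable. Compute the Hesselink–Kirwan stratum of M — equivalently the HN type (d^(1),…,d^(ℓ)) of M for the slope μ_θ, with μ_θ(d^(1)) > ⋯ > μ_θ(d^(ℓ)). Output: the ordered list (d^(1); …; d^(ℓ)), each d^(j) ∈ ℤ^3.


Interval decomposition of M: I[1,2], I[1,3], I[2,2], I[3,3]^3.
HN type (ℓ=2): μ^(1)=5; μ^(2)=-4

((0, 0, 4); (2, 3, 0))


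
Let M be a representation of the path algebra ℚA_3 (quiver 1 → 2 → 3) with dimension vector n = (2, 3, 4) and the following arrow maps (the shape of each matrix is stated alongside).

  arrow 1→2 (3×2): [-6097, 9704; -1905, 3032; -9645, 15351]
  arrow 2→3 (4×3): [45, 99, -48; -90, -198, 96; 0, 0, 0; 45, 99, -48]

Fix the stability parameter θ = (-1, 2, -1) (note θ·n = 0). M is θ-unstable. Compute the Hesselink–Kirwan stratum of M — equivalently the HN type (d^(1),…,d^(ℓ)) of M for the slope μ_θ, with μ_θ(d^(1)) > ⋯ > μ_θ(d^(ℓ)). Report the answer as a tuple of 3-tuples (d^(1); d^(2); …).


Interval decomposition of M: I[1,2]^2, I[2,3], I[3,3]^3.
HN type (ℓ=3): μ^(1)=2; μ^(2)=1/2; μ^(3)=-1

((0, 2, 0); (0, 1, 1); (2, 0, 3))


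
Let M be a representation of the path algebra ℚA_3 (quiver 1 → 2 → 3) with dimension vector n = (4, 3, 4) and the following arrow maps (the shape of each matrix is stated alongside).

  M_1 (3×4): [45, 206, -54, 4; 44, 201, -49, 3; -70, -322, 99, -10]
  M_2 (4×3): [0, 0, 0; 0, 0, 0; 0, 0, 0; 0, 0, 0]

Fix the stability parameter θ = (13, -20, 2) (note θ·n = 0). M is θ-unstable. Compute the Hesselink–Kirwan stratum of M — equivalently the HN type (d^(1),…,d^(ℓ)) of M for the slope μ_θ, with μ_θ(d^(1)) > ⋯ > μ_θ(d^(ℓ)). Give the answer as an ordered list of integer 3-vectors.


Barcode: M ≅ I[1,1], I[1,2]^3, I[3,3]^4. HN layers by μ_θ (3 steps, strictly decreasing):
  μ^(1)=13; μ^(2)=2; μ^(3)=-7/2

((1, 0, 0); (0, 0, 4); (3, 3, 0))


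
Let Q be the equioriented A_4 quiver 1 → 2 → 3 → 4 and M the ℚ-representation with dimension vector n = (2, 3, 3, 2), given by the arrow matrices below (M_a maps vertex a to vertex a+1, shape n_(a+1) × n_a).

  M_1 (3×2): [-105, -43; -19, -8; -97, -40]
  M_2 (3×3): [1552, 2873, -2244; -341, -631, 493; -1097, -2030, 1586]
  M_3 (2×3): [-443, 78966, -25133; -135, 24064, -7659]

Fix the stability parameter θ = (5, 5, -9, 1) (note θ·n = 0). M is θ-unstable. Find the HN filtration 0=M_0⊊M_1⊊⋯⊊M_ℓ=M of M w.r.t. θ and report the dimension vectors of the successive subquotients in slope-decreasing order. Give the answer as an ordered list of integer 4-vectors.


Interval decomposition of M: I[1,3], I[1,4], I[2,4].
HN type (ℓ=3): μ^(1)=1; μ^(2)=1/3; μ^(3)=-2

((0, 0, 0, 2); (2, 2, 2, 0); (0, 1, 1, 0))


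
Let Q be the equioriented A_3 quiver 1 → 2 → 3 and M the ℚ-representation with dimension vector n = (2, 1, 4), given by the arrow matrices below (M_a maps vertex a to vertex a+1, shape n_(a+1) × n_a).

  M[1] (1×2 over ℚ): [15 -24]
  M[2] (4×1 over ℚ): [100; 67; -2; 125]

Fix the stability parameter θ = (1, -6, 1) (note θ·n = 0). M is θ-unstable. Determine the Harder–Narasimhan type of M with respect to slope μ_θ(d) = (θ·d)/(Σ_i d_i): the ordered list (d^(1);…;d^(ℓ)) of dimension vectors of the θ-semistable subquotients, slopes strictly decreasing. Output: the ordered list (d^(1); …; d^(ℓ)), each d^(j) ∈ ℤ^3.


Via rank(M_{q-1}∘⋯∘M_p): M ≅ I[1,1], I[1,3], I[3,3]^3.
μ_θ-semistable layers: μ^(1)=1; μ^(2)=-5/2

((1, 0, 4); (1, 1, 0))


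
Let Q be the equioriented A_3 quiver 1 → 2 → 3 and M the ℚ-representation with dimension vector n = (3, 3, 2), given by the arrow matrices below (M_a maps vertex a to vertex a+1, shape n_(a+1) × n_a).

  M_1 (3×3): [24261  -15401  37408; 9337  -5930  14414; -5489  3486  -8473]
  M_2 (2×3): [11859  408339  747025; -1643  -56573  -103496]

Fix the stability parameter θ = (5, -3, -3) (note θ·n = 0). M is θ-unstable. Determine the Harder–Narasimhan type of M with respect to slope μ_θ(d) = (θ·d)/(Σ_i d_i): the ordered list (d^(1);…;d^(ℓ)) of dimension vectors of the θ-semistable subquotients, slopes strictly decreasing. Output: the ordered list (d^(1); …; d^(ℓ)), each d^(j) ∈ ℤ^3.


Barcode: M ≅ I[1,2], I[1,3]^2. HN layers by μ_θ (2 steps, strictly decreasing):
  μ^(1)=1; μ^(2)=-1/3

((1, 1, 0); (2, 2, 2))


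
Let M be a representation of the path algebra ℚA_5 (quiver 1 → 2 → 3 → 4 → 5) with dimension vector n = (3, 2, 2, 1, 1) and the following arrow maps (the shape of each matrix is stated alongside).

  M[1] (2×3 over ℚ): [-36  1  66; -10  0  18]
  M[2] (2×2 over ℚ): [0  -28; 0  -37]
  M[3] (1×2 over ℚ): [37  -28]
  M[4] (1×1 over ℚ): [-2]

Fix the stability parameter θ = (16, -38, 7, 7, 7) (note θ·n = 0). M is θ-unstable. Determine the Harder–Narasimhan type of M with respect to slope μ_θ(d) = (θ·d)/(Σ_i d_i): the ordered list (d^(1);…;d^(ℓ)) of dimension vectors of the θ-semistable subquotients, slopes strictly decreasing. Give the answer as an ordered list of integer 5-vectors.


Via rank(M_{q-1}∘⋯∘M_p): M ≅ I[1,1], I[1,2], I[1,3], I[3,5].
μ_θ-semistable layers: μ^(1)=16; μ^(2)=7; μ^(3)=-11

((1, 0, 0, 0, 0); (0, 0, 2, 1, 1); (2, 2, 0, 0, 0))


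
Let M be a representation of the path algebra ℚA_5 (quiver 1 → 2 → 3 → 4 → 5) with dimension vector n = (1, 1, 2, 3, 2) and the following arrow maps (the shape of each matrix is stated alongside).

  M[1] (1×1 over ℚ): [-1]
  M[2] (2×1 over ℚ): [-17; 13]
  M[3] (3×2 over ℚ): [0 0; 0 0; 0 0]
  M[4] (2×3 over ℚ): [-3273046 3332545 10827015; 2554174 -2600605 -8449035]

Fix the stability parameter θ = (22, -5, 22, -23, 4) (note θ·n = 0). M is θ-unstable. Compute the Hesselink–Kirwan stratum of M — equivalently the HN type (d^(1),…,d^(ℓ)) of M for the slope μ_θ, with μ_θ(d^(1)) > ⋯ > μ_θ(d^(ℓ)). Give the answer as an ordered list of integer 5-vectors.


Interval decomposition of M: I[1,3], I[3,3], I[4,4]^2, I[4,5], I[5,5].
HN type (ℓ=4): μ^(1)=22; μ^(2)=17/2; μ^(3)=4; μ^(4)=-23

((0, 0, 2, 0, 0); (1, 1, 0, 0, 0); (0, 0, 0, 0, 2); (0, 0, 0, 3, 0))


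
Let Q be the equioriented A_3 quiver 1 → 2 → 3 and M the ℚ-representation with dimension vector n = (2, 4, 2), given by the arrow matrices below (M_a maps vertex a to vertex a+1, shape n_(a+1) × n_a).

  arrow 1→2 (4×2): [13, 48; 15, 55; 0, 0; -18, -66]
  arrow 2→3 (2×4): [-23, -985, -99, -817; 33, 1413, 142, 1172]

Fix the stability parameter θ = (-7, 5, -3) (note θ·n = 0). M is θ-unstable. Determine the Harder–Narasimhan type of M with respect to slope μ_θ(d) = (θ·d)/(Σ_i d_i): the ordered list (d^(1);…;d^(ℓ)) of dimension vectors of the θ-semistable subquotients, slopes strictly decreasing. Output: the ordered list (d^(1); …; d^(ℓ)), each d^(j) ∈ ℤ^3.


Via rank(M_{q-1}∘⋯∘M_p): M ≅ I[1,2], I[1,3], I[2,2], I[2,3].
μ_θ-semistable layers: μ^(1)=5; μ^(2)=1; μ^(3)=-7

((0, 2, 0); (0, 2, 2); (2, 0, 0))


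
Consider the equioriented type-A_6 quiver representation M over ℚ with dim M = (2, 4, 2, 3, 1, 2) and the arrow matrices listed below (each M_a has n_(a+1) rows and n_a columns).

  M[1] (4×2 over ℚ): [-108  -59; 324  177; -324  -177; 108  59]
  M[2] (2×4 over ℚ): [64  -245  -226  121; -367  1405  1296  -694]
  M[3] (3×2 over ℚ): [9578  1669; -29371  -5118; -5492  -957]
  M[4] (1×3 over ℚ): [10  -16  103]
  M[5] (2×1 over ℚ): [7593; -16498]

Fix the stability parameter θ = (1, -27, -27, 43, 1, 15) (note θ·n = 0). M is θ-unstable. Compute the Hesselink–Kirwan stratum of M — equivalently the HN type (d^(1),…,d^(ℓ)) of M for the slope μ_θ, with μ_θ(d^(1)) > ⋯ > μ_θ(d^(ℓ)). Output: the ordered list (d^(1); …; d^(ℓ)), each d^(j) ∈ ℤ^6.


Via rank(M_{q-1}∘⋯∘M_p): M ≅ I[1,1], I[1,2], I[2,2], I[2,4], I[2,6], I[4,4], I[6,6].
μ_θ-semistable layers: μ^(1)=43; μ^(2)=59/3; μ^(3)=15; μ^(4)=1; μ^(5)=-13; μ^(6)=-27

((0, 0, 0, 2, 0, 0); (0, 0, 0, 1, 1, 1); (0, 0, 0, 0, 0, 1); (1, 0, 0, 0, 0, 0); (1, 1, 0, 0, 0, 0); (0, 3, 2, 0, 0, 0))


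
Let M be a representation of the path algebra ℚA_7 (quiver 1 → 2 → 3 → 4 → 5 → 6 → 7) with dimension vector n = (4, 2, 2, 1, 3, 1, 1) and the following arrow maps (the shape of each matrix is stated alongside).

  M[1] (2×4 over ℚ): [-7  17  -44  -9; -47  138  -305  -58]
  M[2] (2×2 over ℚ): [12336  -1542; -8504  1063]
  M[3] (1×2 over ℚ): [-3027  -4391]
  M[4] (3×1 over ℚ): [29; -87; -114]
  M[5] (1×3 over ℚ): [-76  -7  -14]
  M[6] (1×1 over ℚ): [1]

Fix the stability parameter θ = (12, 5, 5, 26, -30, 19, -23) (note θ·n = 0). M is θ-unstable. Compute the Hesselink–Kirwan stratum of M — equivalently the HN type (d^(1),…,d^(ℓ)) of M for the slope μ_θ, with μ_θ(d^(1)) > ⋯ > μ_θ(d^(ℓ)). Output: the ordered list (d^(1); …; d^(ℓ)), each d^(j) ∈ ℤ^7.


Via rank(M_{q-1}∘⋯∘M_p): M ≅ I[1,1]^2, I[1,2], I[1,7], I[3,3], I[5,5]^2.
μ_θ-semistable layers: μ^(1)=12; μ^(2)=17/2; μ^(3)=5; μ^(4)=2; μ^(5)=-30

((2, 0, 0, 0, 0, 0, 0); (1, 1, 0, 0, 0, 0, 0); (0, 0, 1, 0, 0, 0, 0); (1, 1, 1, 1, 1, 1, 1); (0, 0, 0, 0, 2, 0, 0))


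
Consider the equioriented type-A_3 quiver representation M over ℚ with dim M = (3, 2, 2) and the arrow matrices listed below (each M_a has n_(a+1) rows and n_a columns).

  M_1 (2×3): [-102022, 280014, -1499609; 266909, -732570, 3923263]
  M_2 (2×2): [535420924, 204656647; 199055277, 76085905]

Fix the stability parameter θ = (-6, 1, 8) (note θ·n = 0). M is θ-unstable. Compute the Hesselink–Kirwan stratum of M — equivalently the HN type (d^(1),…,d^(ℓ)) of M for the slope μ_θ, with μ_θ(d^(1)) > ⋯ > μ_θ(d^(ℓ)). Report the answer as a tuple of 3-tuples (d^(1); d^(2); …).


Via rank(M_{q-1}∘⋯∘M_p): M ≅ I[1,1], I[1,3]^2.
μ_θ-semistable layers: μ^(1)=8; μ^(2)=1; μ^(3)=-6

((0, 0, 2); (0, 2, 0); (3, 0, 0))


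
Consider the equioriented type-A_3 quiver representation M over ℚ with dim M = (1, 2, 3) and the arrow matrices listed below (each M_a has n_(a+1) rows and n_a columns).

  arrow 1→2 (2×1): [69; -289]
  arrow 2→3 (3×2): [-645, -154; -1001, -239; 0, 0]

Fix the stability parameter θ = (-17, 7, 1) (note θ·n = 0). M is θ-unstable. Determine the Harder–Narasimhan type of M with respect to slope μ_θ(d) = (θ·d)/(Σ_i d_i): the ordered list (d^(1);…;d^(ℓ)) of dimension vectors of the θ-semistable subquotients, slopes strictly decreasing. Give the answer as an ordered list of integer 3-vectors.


Barcode: M ≅ I[1,3], I[2,3], I[3,3]. HN layers by μ_θ (3 steps, strictly decreasing):
  μ^(1)=4; μ^(2)=1; μ^(3)=-17

((0, 2, 2); (0, 0, 1); (1, 0, 0))


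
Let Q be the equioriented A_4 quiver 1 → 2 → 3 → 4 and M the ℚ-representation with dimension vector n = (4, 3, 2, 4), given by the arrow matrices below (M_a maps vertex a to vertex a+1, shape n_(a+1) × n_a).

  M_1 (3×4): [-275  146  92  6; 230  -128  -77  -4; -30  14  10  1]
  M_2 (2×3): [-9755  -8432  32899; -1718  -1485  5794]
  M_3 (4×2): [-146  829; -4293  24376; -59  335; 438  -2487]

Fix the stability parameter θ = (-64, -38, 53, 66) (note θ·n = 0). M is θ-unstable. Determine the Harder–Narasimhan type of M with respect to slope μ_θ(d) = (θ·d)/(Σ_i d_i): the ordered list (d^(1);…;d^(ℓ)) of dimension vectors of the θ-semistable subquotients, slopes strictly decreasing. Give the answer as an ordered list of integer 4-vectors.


Via rank(M_{q-1}∘⋯∘M_p): M ≅ I[1,1], I[1,2], I[1,4]^2, I[4,4]^2.
μ_θ-semistable layers: μ^(1)=66; μ^(2)=53; μ^(3)=-38; μ^(4)=-64

((0, 0, 0, 4); (0, 0, 2, 0); (0, 3, 0, 0); (4, 0, 0, 0))


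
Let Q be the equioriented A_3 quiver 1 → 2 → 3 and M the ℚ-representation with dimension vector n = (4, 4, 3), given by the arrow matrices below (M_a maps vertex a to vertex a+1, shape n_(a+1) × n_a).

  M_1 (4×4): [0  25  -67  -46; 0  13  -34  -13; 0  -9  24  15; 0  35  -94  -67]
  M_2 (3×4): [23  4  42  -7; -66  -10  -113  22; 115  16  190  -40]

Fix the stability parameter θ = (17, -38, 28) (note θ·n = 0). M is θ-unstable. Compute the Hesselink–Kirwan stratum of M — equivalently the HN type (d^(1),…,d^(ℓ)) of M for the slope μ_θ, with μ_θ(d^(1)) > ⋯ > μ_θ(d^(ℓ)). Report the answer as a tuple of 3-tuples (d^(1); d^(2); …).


Interval decomposition of M: I[1,1]^2, I[1,3]^2, I[2,2], I[2,3].
HN type (ℓ=4): μ^(1)=28; μ^(2)=17; μ^(3)=-21/2; μ^(4)=-38

((0, 0, 3); (2, 0, 0); (2, 2, 0); (0, 2, 0))


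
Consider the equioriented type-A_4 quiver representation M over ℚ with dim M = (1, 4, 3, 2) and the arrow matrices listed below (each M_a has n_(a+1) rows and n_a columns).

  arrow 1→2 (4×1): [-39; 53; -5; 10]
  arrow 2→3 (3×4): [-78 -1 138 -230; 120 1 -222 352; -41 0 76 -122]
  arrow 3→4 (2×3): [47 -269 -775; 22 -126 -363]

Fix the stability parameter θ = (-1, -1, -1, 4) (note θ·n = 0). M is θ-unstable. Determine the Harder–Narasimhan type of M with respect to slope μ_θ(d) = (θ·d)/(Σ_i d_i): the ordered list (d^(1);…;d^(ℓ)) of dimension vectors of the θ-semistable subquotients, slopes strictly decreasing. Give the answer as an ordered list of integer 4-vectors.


Barcode: M ≅ I[1,4], I[2,2], I[2,3], I[2,4]. HN layers by μ_θ (2 steps, strictly decreasing):
  μ^(1)=4; μ^(2)=-1

((0, 0, 0, 2); (1, 4, 3, 0))


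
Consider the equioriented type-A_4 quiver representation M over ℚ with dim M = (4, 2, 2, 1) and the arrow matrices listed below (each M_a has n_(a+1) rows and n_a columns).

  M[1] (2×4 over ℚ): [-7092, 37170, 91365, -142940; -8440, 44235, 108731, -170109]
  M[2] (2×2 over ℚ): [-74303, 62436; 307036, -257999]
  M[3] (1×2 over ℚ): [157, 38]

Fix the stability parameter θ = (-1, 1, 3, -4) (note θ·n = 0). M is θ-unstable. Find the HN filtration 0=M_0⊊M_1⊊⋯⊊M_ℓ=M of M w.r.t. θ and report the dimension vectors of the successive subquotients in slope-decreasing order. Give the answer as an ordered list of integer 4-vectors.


Via rank(M_{q-1}∘⋯∘M_p): M ≅ I[1,1]^2, I[1,3], I[1,4].
μ_θ-semistable layers: μ^(1)=3; μ^(2)=1; μ^(3)=0; μ^(4)=-1

((0, 0, 1, 0); (0, 1, 0, 0); (0, 1, 1, 1); (4, 0, 0, 0))


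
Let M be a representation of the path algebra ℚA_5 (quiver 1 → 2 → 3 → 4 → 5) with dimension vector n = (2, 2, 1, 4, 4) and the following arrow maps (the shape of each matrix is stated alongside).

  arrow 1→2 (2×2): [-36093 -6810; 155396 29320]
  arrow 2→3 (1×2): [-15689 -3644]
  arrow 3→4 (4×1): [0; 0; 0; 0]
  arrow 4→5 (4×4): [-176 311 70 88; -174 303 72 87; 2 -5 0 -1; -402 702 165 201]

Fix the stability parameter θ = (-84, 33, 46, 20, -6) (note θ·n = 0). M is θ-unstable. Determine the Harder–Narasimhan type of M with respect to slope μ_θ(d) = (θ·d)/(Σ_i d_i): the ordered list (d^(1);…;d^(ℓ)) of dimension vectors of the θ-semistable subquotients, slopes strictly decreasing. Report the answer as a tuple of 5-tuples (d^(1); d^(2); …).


Via rank(M_{q-1}∘⋯∘M_p): M ≅ I[1,1], I[1,3], I[2,2], I[4,4], I[4,5]^3, I[5,5].
μ_θ-semistable layers: μ^(1)=46; μ^(2)=33; μ^(3)=20; μ^(4)=7; μ^(5)=-6; μ^(6)=-84

((0, 0, 1, 0, 0); (0, 2, 0, 0, 0); (0, 0, 0, 1, 0); (0, 0, 0, 3, 3); (0, 0, 0, 0, 1); (2, 0, 0, 0, 0))


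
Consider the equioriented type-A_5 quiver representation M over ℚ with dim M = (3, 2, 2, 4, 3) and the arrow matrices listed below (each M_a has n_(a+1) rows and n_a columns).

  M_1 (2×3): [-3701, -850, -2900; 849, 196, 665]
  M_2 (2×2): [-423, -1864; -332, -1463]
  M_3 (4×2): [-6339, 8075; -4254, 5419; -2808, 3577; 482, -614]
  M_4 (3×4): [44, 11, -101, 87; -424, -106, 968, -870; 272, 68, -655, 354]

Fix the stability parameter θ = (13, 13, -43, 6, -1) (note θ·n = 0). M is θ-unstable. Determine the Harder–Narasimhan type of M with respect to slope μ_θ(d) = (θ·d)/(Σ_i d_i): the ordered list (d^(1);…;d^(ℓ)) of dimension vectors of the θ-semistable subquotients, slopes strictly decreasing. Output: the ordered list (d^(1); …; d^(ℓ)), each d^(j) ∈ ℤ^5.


Interval decomposition of M: I[1,1], I[1,4], I[1,5], I[4,4], I[4,5], I[5,5].
HN type (ℓ=5): μ^(1)=13; μ^(2)=6; μ^(3)=5/2; μ^(4)=-1; μ^(5)=-17/3

((1, 0, 0, 0, 0); (0, 0, 0, 2, 0); (0, 0, 0, 2, 2); (0, 0, 0, 0, 1); (2, 2, 2, 0, 0))


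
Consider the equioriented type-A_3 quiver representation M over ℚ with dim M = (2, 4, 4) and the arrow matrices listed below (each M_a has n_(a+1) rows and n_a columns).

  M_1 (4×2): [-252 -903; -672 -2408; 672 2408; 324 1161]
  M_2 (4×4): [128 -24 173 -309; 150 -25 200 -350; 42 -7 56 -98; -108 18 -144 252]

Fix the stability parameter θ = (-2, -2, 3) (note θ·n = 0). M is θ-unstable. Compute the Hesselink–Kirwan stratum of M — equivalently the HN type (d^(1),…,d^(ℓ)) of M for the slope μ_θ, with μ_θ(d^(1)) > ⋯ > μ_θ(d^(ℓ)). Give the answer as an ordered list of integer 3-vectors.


Interval decomposition of M: I[1,1], I[1,3], I[2,2]^2, I[2,3], I[3,3]^2.
HN type (ℓ=2): μ^(1)=3; μ^(2)=-2

((0, 0, 4); (2, 4, 0))


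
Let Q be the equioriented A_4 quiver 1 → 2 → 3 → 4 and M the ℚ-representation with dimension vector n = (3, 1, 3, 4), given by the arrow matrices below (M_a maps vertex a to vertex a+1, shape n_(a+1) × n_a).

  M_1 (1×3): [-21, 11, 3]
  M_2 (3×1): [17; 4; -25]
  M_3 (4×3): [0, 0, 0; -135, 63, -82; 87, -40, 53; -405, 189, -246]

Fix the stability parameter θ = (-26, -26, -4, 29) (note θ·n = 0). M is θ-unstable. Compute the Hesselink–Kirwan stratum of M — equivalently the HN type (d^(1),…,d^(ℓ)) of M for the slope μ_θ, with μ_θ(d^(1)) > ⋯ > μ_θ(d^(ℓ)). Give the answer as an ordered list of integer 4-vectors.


Barcode: M ≅ I[1,1]^2, I[1,4], I[3,3], I[3,4], I[4,4]^2. HN layers by μ_θ (3 steps, strictly decreasing):
  μ^(1)=29; μ^(2)=-4; μ^(3)=-26

((0, 0, 0, 4); (0, 0, 3, 0); (3, 1, 0, 0))


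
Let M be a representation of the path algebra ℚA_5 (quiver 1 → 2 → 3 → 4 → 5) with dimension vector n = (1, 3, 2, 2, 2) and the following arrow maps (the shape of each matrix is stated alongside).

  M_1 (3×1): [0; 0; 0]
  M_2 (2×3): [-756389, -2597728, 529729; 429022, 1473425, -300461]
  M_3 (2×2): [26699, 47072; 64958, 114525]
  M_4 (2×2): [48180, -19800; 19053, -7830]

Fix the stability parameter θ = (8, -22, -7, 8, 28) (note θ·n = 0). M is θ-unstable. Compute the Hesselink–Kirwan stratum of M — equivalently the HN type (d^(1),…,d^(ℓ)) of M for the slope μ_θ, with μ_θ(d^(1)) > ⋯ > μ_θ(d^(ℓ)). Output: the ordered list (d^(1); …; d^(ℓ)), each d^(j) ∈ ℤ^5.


Barcode: M ≅ I[1,1], I[2,2], I[2,4], I[2,5], I[5,5]. HN layers by μ_θ (4 steps, strictly decreasing):
  μ^(1)=28; μ^(2)=8; μ^(3)=-7; μ^(4)=-22

((0, 0, 0, 0, 2); (1, 0, 0, 2, 0); (0, 0, 2, 0, 0); (0, 3, 0, 0, 0))


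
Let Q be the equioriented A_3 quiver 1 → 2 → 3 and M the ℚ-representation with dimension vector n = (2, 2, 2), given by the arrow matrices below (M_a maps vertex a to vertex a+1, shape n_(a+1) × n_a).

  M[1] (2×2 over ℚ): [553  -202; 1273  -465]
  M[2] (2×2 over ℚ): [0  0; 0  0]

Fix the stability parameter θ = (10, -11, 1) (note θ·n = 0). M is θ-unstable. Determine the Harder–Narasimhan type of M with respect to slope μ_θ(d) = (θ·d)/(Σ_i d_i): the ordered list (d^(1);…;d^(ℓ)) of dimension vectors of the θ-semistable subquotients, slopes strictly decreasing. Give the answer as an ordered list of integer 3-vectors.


Interval decomposition of M: I[1,2]^2, I[3,3]^2.
HN type (ℓ=2): μ^(1)=1; μ^(2)=-1/2

((0, 0, 2); (2, 2, 0))


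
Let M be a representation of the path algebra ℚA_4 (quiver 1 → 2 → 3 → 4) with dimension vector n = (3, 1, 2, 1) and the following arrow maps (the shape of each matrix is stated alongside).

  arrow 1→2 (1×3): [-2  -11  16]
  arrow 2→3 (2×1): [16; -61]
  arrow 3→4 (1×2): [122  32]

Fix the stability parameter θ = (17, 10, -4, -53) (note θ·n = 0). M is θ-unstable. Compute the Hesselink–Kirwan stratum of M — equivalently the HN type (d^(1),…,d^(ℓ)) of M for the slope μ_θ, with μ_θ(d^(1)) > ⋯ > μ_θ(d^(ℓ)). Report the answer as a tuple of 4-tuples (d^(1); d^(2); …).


Barcode: M ≅ I[1,1]^2, I[1,3], I[3,4]. HN layers by μ_θ (3 steps, strictly decreasing):
  μ^(1)=17; μ^(2)=23/3; μ^(3)=-57/2

((2, 0, 0, 0); (1, 1, 1, 0); (0, 0, 1, 1))


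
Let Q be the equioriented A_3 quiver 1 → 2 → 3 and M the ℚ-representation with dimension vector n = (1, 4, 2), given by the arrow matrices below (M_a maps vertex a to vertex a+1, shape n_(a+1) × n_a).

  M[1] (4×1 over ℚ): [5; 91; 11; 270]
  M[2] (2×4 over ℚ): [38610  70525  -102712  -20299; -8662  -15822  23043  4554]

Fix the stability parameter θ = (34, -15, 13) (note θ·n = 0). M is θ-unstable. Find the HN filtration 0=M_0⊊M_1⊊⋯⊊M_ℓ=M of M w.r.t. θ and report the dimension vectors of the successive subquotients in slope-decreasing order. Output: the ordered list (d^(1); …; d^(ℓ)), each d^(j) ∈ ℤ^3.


Via rank(M_{q-1}∘⋯∘M_p): M ≅ I[1,3], I[2,2]^2, I[2,3].
μ_θ-semistable layers: μ^(1)=13; μ^(2)=19/2; μ^(3)=-15

((0, 0, 2); (1, 1, 0); (0, 3, 0))
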